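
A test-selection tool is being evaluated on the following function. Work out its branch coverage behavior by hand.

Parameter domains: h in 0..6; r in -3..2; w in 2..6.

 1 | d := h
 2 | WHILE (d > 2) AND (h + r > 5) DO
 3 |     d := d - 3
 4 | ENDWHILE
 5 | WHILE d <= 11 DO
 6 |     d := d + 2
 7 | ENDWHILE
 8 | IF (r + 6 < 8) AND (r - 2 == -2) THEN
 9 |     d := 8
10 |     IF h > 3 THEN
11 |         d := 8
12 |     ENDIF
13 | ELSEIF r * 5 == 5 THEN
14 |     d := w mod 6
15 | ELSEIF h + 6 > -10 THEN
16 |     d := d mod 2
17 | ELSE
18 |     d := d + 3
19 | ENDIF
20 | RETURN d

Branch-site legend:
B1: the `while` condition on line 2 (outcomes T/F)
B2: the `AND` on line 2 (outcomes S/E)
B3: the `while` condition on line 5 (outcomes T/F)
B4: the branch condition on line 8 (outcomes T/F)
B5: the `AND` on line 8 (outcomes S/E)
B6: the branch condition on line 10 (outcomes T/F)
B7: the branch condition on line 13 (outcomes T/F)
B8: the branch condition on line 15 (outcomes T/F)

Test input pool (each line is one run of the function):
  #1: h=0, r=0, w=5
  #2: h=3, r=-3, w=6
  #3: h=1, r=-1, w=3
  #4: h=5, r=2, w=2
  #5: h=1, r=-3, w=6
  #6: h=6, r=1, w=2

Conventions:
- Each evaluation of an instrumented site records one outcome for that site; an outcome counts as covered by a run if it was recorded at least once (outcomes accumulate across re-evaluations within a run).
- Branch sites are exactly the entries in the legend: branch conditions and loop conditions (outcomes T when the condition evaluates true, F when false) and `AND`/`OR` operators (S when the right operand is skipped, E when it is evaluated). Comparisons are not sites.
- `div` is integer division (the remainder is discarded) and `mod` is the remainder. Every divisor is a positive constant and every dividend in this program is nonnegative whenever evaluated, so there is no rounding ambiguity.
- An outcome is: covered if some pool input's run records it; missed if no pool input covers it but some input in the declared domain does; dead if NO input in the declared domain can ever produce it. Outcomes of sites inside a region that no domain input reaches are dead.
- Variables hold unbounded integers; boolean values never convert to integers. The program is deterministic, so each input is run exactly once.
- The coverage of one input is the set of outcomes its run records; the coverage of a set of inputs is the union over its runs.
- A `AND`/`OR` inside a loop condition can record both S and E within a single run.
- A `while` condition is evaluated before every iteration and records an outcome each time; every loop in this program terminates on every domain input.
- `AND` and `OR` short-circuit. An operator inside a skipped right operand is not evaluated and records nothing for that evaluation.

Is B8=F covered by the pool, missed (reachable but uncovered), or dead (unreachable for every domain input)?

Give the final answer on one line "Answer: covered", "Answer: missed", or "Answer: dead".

no pool input records B8=F
checking all 210 inputs in the declared domain: B8=F is never recorded -> dead

Answer: dead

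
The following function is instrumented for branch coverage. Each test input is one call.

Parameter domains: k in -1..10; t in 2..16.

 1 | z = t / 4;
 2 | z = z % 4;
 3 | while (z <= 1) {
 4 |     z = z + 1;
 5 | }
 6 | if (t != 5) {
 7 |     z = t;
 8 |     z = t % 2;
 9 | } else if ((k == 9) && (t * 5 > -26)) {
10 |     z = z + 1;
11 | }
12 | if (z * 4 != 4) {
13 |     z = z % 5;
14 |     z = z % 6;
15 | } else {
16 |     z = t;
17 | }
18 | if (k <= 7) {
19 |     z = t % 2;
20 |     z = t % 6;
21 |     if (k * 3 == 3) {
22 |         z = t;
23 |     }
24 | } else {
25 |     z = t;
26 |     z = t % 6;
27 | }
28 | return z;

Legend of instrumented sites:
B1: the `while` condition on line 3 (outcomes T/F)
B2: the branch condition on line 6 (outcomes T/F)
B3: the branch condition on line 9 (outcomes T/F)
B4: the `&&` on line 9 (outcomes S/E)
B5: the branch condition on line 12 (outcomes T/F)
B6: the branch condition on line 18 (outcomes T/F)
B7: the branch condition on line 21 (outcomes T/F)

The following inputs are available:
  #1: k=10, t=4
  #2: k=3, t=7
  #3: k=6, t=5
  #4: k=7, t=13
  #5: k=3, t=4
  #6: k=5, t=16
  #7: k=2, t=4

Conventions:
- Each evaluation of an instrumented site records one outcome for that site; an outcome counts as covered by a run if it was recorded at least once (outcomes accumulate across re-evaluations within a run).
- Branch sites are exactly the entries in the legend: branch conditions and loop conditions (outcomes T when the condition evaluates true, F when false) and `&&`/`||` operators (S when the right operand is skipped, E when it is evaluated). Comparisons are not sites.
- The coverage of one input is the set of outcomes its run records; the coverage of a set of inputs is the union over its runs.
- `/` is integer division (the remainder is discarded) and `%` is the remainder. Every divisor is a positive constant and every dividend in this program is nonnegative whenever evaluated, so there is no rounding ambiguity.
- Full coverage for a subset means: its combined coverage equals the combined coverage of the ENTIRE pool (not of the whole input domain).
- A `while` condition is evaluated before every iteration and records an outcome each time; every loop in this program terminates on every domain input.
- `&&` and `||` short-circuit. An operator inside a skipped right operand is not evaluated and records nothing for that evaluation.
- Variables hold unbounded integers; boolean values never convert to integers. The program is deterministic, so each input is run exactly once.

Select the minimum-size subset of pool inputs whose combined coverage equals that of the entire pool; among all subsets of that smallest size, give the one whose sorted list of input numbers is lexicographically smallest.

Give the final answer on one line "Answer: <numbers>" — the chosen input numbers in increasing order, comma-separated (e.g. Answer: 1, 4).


input #1 (k=10, t=4): covers B1=T, B1=F, B2=T, B5=T, B6=F
input #2 (k=3, t=7): covers B1=T, B1=F, B2=T, B5=F, B6=T, B7=F
input #3 (k=6, t=5): covers B1=T, B1=F, B2=F, B3=F, B4=S, B5=T, B6=T, B7=F
input #4 (k=7, t=13): covers B1=F, B2=T, B5=F, B6=T, B7=F
input #5 (k=3, t=4): covers B1=T, B1=F, B2=T, B5=T, B6=T, B7=F
input #6 (k=5, t=16): covers B1=T, B1=F, B2=T, B5=T, B6=T, B7=F
input #7 (k=2, t=4): covers B1=T, B1=F, B2=T, B5=T, B6=T, B7=F
union over all inputs: B1=T, B1=F, B2=T, B2=F, B3=F, B4=S, B5=T, B5=F, B6=T, B6=F, B7=F (11 outcomes)
no size-1 subset reaches all 11 outcomes (best union: 8/11)
no size-2 subset reaches all 11 outcomes (best union: 10/11)
at size 3, {1, 2, 3} reaches all 11 outcomes; every lexicographically earlier size-3 subset fails
Answer: 1, 2, 3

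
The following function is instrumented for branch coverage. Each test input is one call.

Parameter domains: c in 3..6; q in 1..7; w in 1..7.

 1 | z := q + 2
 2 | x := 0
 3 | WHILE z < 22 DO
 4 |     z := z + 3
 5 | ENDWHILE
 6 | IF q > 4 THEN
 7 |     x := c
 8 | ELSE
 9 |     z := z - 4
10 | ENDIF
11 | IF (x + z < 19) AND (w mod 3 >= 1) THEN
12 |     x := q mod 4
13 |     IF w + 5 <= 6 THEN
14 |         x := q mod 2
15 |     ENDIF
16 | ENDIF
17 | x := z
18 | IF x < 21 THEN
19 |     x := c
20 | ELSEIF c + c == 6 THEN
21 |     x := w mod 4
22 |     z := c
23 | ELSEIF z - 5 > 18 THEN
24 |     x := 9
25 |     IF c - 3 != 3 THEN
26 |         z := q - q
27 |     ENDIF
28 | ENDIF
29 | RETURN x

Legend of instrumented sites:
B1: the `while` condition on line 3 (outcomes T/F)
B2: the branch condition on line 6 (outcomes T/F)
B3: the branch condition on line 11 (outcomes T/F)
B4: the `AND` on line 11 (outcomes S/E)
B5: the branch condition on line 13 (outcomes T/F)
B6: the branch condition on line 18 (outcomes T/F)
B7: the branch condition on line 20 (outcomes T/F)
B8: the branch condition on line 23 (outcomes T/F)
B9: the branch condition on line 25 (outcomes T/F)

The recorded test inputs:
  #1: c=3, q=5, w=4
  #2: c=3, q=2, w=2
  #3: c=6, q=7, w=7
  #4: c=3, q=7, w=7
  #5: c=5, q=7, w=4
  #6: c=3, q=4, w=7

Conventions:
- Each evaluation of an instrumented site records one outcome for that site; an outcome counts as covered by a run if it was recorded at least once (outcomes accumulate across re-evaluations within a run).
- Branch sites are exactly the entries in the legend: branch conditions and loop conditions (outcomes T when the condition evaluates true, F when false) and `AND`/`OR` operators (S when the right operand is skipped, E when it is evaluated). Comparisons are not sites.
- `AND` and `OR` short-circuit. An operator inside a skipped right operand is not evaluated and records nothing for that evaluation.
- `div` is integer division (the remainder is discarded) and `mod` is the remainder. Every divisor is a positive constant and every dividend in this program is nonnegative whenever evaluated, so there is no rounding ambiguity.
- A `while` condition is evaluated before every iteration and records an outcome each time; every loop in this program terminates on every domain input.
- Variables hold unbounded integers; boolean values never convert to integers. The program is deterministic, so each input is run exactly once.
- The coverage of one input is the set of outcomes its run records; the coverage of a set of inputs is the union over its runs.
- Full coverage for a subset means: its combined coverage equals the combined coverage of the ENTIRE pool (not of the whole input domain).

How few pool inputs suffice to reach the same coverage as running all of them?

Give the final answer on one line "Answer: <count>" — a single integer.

input #1, c=3, q=5, w=4: outcomes B1=T, B1=F, B2=T, B3=F, B4=S, B6=F, B7=T
input #2, c=3, q=2, w=2: outcomes B1=T, B1=F, B2=F, B3=T, B4=E, B5=F, B6=T
input #3, c=6, q=7, w=7: outcomes B1=T, B1=F, B2=T, B3=F, B4=S, B6=F, B7=F, B8=T, B9=F
input #4, c=3, q=7, w=7: outcomes B1=T, B1=F, B2=T, B3=F, B4=S, B6=F, B7=T
input #5, c=5, q=7, w=4: outcomes B1=T, B1=F, B2=T, B3=F, B4=S, B6=F, B7=F, B8=T, B9=T
input #6, c=3, q=4, w=7: outcomes B1=T, B1=F, B2=F, B3=F, B4=S, B6=T
union over all inputs: B1=T, B1=F, B2=T, B2=F, B3=T, B3=F, B4=S, B4=E, B5=F, B6=T, B6=F, B7=T, B7=F, B8=T, B9=T, B9=F (16 outcomes)
every size-1 subset falls short of the 16 outcomes (best: 9/16)
every size-2 subset falls short of the 16 outcomes (best: 14/16)
every size-3 subset falls short of the 16 outcomes (best: 15/16)
the canonical winner is {1, 2, 3, 5}: size 4, full 16-outcome coverage, earliest index list among size-4 covers

Answer: 4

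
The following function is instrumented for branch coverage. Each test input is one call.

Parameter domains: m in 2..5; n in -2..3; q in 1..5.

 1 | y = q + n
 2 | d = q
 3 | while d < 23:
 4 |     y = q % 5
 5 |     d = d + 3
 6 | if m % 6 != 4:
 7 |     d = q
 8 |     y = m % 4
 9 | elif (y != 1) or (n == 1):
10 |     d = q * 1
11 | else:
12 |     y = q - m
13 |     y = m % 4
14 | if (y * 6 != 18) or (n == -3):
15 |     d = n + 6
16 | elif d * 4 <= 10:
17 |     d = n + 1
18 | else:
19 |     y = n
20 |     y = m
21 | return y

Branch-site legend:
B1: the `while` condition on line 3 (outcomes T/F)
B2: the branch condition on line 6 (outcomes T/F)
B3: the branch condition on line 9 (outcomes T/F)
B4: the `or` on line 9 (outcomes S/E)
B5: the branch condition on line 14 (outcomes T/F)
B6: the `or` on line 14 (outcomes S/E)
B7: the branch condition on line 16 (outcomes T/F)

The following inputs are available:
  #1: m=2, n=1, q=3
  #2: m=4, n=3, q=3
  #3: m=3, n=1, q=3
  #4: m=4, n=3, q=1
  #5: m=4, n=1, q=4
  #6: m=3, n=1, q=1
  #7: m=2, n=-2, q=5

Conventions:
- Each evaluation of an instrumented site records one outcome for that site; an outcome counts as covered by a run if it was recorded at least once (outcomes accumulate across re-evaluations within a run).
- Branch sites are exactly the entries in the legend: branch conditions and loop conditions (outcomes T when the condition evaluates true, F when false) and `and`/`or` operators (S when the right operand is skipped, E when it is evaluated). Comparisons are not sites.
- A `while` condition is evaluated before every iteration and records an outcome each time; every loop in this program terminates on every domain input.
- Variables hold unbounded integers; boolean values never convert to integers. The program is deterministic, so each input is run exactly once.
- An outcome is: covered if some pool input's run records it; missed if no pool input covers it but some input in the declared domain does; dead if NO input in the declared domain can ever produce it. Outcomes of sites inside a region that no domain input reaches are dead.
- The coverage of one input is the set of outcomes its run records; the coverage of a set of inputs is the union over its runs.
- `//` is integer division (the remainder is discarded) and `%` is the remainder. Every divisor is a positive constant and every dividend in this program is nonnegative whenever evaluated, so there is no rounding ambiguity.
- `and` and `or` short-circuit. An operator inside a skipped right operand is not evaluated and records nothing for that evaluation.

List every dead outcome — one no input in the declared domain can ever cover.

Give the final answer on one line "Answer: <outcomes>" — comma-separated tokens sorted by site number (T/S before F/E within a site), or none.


checking every outcome against all 120 domain inputs:
  reachable outcomes have witnesses, e.g. B1=T (e.g. m=2, n=-2, q=1), B1=F (e.g. m=2, n=-2, q=1), B2=T (e.g. m=2, n=-2, q=1), B2=F (e.g. m=4, n=-2, q=1)
Answer: none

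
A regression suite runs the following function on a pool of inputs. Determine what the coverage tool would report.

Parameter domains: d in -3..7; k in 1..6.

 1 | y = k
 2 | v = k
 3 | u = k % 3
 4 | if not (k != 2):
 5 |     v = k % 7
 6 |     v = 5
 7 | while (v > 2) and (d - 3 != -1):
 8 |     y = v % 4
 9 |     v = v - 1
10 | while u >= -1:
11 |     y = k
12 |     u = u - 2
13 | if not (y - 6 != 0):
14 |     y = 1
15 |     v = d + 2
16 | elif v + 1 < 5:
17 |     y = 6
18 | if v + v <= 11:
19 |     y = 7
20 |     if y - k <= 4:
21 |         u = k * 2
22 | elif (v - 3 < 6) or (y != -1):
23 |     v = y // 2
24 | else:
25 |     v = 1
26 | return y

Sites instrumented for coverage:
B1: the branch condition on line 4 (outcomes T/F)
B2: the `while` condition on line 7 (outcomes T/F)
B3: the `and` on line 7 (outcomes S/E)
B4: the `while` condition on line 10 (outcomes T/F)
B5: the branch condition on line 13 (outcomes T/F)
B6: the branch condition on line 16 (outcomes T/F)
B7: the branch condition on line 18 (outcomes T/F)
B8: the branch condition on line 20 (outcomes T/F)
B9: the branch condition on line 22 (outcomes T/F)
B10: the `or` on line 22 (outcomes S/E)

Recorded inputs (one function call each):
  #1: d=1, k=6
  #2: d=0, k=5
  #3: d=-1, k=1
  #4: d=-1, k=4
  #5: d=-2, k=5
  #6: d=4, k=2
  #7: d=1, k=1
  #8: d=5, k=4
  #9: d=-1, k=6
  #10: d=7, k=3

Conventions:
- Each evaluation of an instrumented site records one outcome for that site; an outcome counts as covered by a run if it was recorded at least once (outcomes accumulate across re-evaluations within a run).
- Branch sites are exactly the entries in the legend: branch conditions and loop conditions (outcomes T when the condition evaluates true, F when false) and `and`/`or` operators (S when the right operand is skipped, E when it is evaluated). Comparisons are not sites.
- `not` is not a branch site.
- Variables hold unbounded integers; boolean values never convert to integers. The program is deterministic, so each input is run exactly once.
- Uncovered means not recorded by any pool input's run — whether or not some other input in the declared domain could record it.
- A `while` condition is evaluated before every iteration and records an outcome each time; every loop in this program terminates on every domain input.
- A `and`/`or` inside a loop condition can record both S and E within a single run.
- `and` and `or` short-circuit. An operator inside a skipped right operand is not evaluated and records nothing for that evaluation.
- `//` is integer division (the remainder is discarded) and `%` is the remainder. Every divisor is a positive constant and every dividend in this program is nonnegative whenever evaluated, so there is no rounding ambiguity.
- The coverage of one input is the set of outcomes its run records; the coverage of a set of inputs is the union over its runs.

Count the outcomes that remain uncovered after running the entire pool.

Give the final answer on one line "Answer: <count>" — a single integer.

run #1 (d=1, k=6) runs B1->F, B3->E, B2->T, B3->E, B2->T, B3->E, B2->T, B3->E, B2->T, B3->S, B2->F, B4->T, B4->F, B5->T, ...; records B1=F, B2=T, B2=F, B3=S, B3=E, B4=T, B4=F, B5=T, B7=T, B8=T
run #2 (d=0, k=5) runs B1->F, B3->E, B2->T, B3->E, B2->T, B3->E, B2->T, B3->S, B2->F, B4->T, B4->T, B4->F, B5->F, B6->T, ...; records B1=F, B2=T, B2=F, B3=S, B3=E, B4=T, B4=F, B5=F, B6=T, B7=T, B8=T
run #3 (d=-1, k=1) runs B1->F, B3->S, B2->F, B4->T, B4->T, B4->F, B5->F, B6->T, B7->T, B8->F; records B1=F, B2=F, B3=S, B4=T, B4=F, B5=F, B6=T, B7=T, B8=F
run #4 (d=-1, k=4) runs B1->F, B3->E, B2->T, B3->E, B2->T, B3->S, B2->F, B4->T, B4->T, B4->F, B5->F, B6->T, B7->T, B8->T; records B1=F, B2=T, B2=F, B3=S, B3=E, B4=T, B4=F, B5=F, B6=T, B7=T, B8=T
run #5 (d=-2, k=5) runs B1->F, B3->E, B2->T, B3->E, B2->T, B3->E, B2->T, B3->S, B2->F, B4->T, B4->T, B4->F, B5->F, B6->T, ...; records B1=F, B2=T, B2=F, B3=S, B3=E, B4=T, B4=F, B5=F, B6=T, B7=T, B8=T
run #6 (d=4, k=2) runs B1->T, B3->E, B2->T, B3->E, B2->T, B3->E, B2->T, B3->S, B2->F, B4->T, B4->T, B4->F, B5->F, B6->T, ...; records B1=T, B2=T, B2=F, B3=S, B3=E, B4=T, B4=F, B5=F, B6=T, B7=T, B8=F
run #7 (d=1, k=1) runs B1->F, B3->S, B2->F, B4->T, B4->T, B4->F, B5->F, B6->T, B7->T, B8->F; records B1=F, B2=F, B3=S, B4=T, B4=F, B5=F, B6=T, B7=T, B8=F
run #8 (d=5, k=4) runs B1->F, B3->E, B2->T, B3->E, B2->T, B3->S, B2->F, B4->T, B4->T, B4->F, B5->F, B6->T, B7->T, B8->T; records B1=F, B2=T, B2=F, B3=S, B3=E, B4=T, B4=F, B5=F, B6=T, B7=T, B8=T
run #9 (d=-1, k=6) runs B1->F, B3->E, B2->T, B3->E, B2->T, B3->E, B2->T, B3->E, B2->T, B3->S, B2->F, B4->T, B4->F, B5->T, ...; records B1=F, B2=T, B2=F, B3=S, B3=E, B4=T, B4=F, B5=T, B7=T, B8=T
run #10 (d=7, k=3) runs B1->F, B3->E, B2->T, B3->S, B2->F, B4->T, B4->F, B5->F, B6->T, B7->T, B8->T; records B1=F, B2=T, B2=F, B3=S, B3=E, B4=T, B4=F, B5=F, B6=T, B7=T, B8=T
union over the pool: B1=T, B1=F, B2=T, B2=F, B3=S, B3=E, B4=T, B4=F, B5=T, B5=F, B6=T, B7=T, B8=T, B8=F
uncovered (6 of 20): B6=F, B7=F, B9=T, B9=F, B10=S, B10=E

Answer: 6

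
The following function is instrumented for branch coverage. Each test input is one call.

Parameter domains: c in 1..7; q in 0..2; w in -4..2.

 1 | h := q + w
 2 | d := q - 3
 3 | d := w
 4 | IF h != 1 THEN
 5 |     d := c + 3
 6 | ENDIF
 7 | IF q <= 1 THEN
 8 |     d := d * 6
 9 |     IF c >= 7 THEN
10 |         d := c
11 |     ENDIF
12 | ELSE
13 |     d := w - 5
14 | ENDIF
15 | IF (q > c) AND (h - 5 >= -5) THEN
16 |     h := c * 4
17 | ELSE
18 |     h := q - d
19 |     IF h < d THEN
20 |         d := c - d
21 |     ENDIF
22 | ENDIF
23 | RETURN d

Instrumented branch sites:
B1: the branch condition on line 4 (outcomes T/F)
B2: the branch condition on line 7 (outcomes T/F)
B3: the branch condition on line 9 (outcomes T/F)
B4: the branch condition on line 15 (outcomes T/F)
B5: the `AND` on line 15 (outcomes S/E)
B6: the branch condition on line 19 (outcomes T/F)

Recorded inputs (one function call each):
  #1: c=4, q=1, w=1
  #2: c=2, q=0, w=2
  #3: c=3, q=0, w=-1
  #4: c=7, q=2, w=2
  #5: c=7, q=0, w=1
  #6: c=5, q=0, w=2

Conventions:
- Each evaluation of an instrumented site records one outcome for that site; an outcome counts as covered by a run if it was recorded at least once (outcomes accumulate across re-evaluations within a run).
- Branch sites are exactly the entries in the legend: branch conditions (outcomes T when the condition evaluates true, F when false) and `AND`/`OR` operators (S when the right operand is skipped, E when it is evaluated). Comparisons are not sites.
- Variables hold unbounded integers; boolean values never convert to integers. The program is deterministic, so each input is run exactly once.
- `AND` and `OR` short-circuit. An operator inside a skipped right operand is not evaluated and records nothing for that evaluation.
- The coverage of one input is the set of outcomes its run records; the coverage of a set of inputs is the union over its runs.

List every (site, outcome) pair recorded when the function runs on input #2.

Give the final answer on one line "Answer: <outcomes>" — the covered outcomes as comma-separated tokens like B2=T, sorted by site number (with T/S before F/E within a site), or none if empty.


Tracing the run of input #2 (c=2, q=0, w=2):
  B1->T, B2->T, B3->F, B5->S, B4->F, B6->T
distinct outcomes covered: B1=T, B2=T, B3=F, B4=F, B5=S, B6=T
Answer: B1=T, B2=T, B3=F, B4=F, B5=S, B6=T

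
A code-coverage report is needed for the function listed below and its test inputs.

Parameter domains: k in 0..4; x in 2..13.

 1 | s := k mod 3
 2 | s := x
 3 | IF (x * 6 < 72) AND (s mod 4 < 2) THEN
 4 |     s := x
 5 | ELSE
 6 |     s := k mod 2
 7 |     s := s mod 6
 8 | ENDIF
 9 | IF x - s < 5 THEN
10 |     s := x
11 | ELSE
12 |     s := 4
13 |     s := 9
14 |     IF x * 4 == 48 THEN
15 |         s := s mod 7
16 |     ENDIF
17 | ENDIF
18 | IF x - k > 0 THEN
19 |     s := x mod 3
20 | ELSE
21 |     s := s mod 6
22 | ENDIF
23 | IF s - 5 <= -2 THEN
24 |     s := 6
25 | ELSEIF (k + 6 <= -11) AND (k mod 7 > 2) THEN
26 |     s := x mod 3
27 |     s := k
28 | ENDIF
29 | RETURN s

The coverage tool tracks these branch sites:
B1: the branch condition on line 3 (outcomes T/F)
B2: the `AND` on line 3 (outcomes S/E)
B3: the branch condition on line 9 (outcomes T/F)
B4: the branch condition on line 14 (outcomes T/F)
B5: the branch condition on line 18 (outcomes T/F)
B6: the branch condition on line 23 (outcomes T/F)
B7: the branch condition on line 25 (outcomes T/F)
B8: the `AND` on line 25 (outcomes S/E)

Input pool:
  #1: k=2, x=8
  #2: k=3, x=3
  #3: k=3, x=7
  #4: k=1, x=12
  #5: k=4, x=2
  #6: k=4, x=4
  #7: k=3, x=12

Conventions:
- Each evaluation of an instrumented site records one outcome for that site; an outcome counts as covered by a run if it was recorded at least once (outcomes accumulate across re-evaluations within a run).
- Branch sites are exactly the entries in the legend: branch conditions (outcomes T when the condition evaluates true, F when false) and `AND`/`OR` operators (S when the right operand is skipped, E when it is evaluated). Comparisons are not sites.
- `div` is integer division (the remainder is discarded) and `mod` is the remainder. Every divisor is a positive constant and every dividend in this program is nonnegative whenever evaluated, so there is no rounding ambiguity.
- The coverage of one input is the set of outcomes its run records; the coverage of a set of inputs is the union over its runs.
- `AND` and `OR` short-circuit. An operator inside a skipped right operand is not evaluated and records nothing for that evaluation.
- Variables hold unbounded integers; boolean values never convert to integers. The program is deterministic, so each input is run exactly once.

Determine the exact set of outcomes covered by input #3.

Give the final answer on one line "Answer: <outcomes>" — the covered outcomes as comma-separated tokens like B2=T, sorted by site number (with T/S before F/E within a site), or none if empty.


Tracing the run of input #3 (k=3, x=7):
  B2->E, B1->F, B3->F, B4->F, B5->T, B6->T
distinct outcomes covered: B1=F, B2=E, B3=F, B4=F, B5=T, B6=T
Answer: B1=F, B2=E, B3=F, B4=F, B5=T, B6=T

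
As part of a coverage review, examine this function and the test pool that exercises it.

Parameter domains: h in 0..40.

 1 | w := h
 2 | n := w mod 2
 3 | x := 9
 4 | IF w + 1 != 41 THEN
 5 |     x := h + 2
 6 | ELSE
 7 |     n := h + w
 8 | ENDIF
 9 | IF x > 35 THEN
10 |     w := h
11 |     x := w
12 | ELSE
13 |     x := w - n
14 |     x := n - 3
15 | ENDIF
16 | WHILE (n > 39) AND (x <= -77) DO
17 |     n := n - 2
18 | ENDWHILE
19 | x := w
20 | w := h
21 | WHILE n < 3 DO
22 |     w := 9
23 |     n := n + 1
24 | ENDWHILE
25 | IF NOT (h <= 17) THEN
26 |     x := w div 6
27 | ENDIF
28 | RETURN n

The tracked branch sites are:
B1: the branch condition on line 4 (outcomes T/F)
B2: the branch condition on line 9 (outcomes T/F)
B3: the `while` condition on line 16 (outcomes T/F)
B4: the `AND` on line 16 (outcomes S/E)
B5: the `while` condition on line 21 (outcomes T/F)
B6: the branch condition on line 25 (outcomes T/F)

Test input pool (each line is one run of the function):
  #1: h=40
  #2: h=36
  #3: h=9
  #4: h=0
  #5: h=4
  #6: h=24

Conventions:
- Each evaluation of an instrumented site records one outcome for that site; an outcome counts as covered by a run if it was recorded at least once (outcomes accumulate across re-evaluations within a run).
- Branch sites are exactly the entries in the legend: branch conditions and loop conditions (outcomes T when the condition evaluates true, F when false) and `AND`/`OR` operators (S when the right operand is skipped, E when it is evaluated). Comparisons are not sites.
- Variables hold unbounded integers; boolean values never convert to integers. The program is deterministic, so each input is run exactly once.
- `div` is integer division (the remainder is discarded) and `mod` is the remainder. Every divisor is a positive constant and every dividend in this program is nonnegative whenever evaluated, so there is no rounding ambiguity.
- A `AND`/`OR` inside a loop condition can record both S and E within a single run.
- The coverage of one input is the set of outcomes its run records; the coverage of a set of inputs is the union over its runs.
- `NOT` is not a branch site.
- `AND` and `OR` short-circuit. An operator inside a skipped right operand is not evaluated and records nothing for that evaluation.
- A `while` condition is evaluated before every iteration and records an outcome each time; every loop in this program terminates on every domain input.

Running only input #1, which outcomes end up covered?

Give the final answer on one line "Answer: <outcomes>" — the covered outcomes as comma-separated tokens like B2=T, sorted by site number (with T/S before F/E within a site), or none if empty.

Event log for input #1 (h=40):
  B1->F, B2->F, B4->E, B3->F, B5->F, B6->T
collecting distinct outcomes: B1=F, B2=F, B3=F, B4=E, B5=F, B6=T

Answer: B1=F, B2=F, B3=F, B4=E, B5=F, B6=T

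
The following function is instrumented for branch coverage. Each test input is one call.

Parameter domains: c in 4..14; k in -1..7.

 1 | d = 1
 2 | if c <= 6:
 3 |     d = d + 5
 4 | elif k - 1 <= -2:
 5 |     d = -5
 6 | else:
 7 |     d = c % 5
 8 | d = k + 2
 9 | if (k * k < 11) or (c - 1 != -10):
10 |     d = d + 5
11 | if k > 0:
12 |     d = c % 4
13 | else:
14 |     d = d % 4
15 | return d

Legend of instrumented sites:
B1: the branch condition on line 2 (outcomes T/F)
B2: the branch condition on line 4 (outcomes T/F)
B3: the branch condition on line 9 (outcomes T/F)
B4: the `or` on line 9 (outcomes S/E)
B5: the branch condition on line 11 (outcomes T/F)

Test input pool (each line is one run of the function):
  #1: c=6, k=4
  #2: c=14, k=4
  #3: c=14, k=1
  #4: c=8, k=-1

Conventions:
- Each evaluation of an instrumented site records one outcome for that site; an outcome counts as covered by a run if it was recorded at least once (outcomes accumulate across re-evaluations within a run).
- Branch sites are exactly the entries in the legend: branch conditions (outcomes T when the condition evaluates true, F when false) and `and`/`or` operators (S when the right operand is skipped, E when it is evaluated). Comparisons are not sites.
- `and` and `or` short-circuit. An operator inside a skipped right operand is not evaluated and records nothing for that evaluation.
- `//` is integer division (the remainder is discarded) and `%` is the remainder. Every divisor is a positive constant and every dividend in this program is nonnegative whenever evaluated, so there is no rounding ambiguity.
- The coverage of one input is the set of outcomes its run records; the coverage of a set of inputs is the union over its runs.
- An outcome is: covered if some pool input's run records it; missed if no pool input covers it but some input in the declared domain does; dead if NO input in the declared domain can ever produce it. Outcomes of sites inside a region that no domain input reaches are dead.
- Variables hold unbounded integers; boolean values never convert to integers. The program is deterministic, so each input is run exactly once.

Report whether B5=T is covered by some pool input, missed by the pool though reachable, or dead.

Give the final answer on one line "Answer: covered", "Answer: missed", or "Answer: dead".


B5=T is recorded by pool input(s) 1, 2, 3 -> covered
Answer: covered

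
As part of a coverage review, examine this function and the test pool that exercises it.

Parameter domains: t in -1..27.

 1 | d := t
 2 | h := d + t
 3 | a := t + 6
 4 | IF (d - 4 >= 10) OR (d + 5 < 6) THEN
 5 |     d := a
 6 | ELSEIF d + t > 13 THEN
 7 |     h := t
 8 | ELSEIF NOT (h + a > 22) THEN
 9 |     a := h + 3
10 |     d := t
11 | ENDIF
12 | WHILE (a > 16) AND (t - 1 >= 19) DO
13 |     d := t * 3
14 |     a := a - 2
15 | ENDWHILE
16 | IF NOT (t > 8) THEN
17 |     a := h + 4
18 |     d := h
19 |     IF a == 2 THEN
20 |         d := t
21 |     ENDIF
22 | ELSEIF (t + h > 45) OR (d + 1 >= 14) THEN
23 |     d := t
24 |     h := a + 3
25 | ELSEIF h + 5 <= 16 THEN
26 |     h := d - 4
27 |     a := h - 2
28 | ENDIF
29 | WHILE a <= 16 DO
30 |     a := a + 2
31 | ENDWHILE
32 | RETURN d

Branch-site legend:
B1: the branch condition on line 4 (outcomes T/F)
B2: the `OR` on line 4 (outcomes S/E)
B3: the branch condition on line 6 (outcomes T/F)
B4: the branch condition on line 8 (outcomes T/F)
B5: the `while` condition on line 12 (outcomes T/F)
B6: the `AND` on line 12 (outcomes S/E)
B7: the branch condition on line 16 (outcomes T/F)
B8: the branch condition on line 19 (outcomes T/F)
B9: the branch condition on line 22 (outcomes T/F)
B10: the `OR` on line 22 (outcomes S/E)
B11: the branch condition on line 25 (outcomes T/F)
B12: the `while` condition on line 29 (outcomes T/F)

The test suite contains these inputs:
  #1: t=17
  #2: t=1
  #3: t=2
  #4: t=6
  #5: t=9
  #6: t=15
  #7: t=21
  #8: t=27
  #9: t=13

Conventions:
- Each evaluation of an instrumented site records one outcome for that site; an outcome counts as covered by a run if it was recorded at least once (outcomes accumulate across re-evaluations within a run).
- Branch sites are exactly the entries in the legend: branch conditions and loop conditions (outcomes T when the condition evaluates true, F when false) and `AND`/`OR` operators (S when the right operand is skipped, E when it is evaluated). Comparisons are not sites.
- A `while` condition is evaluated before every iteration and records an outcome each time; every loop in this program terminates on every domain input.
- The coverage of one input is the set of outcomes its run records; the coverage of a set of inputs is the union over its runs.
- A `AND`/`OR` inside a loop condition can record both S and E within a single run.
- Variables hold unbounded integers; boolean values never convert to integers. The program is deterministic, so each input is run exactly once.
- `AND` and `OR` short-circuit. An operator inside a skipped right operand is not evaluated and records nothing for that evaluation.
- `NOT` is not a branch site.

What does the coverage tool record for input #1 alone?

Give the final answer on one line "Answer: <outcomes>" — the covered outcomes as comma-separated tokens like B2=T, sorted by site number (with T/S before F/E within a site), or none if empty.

Simulating input #1 (t=17) step by step:
  B2->S, B1->T, B6->E, B5->F, B7->F, B10->S, B9->T, B12->F
deduplicating events, the covered set is: B1=T, B2=S, B5=F, B6=E, B7=F, B9=T, B10=S, B12=F

Answer: B1=T, B2=S, B5=F, B6=E, B7=F, B9=T, B10=S, B12=F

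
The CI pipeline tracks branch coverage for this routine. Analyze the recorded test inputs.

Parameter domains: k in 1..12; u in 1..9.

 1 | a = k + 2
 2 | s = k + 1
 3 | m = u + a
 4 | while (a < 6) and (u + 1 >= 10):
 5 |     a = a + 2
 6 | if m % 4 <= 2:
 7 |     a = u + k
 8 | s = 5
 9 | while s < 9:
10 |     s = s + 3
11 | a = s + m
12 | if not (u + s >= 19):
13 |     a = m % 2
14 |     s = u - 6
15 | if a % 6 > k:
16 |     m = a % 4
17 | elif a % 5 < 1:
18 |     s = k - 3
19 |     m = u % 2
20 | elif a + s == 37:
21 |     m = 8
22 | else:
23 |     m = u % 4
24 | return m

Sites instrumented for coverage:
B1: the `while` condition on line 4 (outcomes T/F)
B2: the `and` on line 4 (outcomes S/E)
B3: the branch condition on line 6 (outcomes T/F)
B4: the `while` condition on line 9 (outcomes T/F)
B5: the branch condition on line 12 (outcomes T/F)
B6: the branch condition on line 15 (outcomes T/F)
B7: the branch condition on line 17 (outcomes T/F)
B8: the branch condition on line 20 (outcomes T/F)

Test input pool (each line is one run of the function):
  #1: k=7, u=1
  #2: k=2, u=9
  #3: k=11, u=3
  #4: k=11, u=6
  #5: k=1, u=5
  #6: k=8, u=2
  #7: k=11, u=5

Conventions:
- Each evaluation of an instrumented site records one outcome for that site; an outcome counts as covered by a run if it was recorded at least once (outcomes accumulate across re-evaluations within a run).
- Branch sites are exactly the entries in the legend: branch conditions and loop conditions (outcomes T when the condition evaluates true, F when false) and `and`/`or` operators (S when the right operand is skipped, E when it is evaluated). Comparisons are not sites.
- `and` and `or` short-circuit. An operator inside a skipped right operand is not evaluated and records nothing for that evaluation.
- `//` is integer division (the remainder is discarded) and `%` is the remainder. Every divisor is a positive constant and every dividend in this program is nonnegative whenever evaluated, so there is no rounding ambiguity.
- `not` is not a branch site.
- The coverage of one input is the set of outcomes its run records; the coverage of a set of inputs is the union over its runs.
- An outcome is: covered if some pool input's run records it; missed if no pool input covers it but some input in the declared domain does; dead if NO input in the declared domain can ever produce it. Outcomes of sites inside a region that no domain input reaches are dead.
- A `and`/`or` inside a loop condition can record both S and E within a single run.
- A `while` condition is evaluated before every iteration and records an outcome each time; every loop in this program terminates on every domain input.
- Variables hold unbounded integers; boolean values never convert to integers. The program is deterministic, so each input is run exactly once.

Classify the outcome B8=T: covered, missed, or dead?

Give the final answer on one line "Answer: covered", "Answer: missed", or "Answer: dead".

no pool input records B8=T
but domain input (k=4, u=9) does record it -> reachable, so missed

Answer: missed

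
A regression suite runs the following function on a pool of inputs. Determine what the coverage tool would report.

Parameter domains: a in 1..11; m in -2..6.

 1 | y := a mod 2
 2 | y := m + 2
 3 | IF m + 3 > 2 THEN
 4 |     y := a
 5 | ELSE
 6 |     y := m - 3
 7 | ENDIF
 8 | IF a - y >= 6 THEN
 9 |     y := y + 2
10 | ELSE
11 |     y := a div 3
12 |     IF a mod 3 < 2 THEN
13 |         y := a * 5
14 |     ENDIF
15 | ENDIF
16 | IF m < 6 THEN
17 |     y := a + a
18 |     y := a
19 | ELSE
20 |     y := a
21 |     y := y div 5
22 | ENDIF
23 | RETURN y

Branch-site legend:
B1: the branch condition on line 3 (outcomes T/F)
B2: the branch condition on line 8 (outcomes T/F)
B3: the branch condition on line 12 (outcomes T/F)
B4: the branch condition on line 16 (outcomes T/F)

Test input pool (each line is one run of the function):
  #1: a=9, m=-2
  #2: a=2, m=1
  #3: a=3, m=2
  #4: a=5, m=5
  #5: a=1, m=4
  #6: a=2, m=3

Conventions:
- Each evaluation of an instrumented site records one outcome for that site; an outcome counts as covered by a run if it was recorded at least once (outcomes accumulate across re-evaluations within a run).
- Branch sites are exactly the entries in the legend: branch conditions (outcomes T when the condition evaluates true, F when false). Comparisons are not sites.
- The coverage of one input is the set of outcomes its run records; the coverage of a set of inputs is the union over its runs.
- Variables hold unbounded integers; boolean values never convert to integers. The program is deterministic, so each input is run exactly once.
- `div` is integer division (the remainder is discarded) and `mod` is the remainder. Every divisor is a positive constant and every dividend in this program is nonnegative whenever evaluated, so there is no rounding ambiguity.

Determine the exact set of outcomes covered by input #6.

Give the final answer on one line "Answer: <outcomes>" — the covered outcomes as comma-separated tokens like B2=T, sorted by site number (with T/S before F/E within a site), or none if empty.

Tracing the run of input #6 (a=2, m=3):
  B1->T, B2->F, B3->F, B4->T
as a set, this run covers: B1=T, B2=F, B3=F, B4=T

Answer: B1=T, B2=F, B3=F, B4=T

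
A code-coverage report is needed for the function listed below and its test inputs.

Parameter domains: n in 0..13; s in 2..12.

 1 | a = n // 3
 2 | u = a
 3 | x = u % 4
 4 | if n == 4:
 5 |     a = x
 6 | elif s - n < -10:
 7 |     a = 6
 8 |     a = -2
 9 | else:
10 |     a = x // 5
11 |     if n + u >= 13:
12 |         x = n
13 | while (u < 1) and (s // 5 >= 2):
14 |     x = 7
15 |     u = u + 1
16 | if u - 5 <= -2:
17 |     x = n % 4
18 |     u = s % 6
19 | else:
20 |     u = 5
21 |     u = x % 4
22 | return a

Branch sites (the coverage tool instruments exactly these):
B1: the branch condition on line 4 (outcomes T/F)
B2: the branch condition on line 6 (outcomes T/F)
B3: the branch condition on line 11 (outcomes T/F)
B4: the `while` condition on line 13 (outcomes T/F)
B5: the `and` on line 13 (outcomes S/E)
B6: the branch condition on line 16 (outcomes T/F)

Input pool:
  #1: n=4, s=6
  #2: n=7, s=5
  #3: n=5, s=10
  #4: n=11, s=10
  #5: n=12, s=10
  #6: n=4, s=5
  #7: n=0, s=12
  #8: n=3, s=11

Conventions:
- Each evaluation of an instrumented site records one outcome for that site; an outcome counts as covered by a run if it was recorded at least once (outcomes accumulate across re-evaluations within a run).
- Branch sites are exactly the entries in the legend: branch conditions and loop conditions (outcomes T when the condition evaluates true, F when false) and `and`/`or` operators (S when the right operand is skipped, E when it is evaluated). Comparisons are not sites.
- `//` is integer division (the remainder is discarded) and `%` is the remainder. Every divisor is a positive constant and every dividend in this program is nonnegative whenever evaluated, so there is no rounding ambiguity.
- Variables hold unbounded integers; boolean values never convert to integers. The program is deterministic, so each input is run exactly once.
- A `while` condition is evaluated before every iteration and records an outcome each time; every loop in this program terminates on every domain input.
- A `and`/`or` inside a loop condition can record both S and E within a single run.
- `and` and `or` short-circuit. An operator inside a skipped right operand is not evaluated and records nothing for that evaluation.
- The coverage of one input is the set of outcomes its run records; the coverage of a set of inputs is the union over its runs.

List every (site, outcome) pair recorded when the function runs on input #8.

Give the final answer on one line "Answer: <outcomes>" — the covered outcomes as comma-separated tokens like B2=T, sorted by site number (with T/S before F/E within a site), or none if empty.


Event log for input #8 (n=3, s=11):
  B1->F, B2->F, B3->F, B5->S, B4->F, B6->T
collecting distinct outcomes: B1=F, B2=F, B3=F, B4=F, B5=S, B6=T
Answer: B1=F, B2=F, B3=F, B4=F, B5=S, B6=T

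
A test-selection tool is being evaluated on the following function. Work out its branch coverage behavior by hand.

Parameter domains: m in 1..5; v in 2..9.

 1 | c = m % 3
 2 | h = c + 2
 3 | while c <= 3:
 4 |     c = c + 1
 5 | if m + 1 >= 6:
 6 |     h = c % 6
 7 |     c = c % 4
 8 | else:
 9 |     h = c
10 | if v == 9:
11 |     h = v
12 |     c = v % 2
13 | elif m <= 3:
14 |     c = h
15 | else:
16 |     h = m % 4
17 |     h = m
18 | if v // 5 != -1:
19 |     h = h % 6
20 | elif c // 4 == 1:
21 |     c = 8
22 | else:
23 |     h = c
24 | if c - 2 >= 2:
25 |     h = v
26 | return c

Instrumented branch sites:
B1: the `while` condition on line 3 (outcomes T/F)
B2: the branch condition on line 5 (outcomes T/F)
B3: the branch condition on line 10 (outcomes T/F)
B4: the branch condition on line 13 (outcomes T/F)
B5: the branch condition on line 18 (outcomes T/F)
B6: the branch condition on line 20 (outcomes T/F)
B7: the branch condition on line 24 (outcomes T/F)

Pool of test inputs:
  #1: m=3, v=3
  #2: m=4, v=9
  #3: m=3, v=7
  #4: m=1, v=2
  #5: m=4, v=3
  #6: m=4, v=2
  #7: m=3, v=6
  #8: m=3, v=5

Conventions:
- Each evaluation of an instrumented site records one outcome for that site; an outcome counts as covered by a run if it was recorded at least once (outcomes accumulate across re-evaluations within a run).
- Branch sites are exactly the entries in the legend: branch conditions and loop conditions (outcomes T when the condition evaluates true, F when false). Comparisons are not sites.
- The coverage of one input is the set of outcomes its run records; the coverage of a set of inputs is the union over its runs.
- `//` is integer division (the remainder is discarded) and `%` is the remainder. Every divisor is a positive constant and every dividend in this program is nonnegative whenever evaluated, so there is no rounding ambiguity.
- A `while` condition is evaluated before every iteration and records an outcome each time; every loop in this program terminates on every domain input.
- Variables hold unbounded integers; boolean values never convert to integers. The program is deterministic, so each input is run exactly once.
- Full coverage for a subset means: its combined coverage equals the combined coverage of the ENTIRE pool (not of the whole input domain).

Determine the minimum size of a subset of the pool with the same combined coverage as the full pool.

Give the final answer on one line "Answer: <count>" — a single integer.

input #1, m=3, v=3: outcomes B1=T, B1=F, B2=F, B3=F, B4=T, B5=T, B7=T
input #2, m=4, v=9: outcomes B1=T, B1=F, B2=F, B3=T, B5=T, B7=F
input #3, m=3, v=7: outcomes B1=T, B1=F, B2=F, B3=F, B4=T, B5=T, B7=T
input #4, m=1, v=2: outcomes B1=T, B1=F, B2=F, B3=F, B4=T, B5=T, B7=T
input #5, m=4, v=3: outcomes B1=T, B1=F, B2=F, B3=F, B4=F, B5=T, B7=T
input #6, m=4, v=2: outcomes B1=T, B1=F, B2=F, B3=F, B4=F, B5=T, B7=T
input #7, m=3, v=6: outcomes B1=T, B1=F, B2=F, B3=F, B4=T, B5=T, B7=T
input #8, m=3, v=5: outcomes B1=T, B1=F, B2=F, B3=F, B4=T, B5=T, B7=T
the full pool covers 10 outcomes: B1=T, B1=F, B2=F, B3=T, B3=F, B4=T, B4=F, B5=T, B7=T, B7=F
size 1 is not enough: best union over all size-1 subsets is 7/10
size 2 is not enough: best union over all size-2 subsets is 9/10
inputs {1, 2, 5} (size 3) cover everything; no size-3 subset with a lexicographically smaller index list covers all 10

Answer: 3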